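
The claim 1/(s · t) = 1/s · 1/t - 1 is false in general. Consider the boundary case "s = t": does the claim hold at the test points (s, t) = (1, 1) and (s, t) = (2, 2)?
At (1, 1): LHS = 1 ≠ RHS = 0
At (2, 2): LHS = 1/4 ≠ RHS = -3/4

Answer: No, fails at both test points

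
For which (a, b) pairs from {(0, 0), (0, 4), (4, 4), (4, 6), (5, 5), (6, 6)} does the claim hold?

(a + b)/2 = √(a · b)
Testing each pair:
(0, 0): LHS = 0, RHS = 0 → holds
(0, 4): LHS = 2, RHS = 0 → fails
(4, 4): LHS = 4, RHS = 4 → holds
(4, 6): LHS = 5, RHS = 2·√(6) ≈ 4.899 → fails
(5, 5): LHS = 5, RHS = 5 → holds
(6, 6): LHS = 6, RHS = 6 → holds

4 of 6 pairs satisfy the claim.

Answer: (0, 0), (4, 4), (5, 5), (6, 6)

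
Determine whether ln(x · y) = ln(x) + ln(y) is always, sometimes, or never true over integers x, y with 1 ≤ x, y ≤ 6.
The identity holds for every pair in the range. For instance at (x, y) = (4, 4): both sides equal ln(16) ≈ 2.773.

Answer: Always true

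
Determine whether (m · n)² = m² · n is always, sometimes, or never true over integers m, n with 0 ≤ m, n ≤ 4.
Sometimes true

It holds at (m, n) = (3, 1) (both sides equal 9), but fails at (m, n) = (1, 3) (LHS = 9, RHS = 3).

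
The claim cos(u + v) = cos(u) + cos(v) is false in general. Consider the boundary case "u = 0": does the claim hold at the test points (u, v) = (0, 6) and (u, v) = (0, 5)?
No, fails at both test points

At (0, 6): LHS = cos(6) ≈ 0.9602 ≠ RHS = cos(6) + 1 ≈ 1.96
At (0, 5): LHS = cos(5) ≈ 0.2837 ≠ RHS = cos(5) + 1 ≈ 1.284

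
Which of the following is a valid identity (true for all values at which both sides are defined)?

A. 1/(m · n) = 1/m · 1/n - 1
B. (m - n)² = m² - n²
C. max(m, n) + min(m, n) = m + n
A: fails at (6, 7) — LHS = 1/42, RHS = -41/42.
B: fails at (1, 3) — LHS = 4, RHS = -8.
C: holds — e.g. at (2, 2), both sides equal 4.

Answer: C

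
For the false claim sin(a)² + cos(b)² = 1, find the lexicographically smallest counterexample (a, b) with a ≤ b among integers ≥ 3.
(a, b) = (3, 4)

At (3, 3): both sides equal 1, so it holds there.

Substituting (3, 4) into the claim:
LHS = sin(3)² + cos(4)² ≈ 0.4472
RHS = 1

Since LHS ≠ RHS, this pair disproves the claim, and no lexicographically smaller pair (a ≤ b, integers ≥ 3) does.

For instance (4, 7) is also a counterexample (LHS = cos(7)² + sin(4)² ≈ 1.141, RHS = 1), but it's lexicographically larger.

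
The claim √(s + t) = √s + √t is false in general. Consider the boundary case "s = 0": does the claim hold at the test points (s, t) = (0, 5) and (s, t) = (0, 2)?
At (0, 5): LHS = √(5) ≈ 2.236, RHS = √(5) ≈ 2.236 → equal
At (0, 2): LHS = √(2) ≈ 1.414, RHS = √(2) ≈ 1.414 → equal

So the claim does hold at both of these boundary points, even though it is not an identity.

Answer: Yes, holds at both test points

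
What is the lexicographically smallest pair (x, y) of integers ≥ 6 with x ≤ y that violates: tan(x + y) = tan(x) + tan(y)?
(x, y) = (6, 6)

Substituting (6, 6) into the claim:
LHS = tan(6 + 6) = tan(12) ≈ -0.6359
RHS = tan(6) + tan(6) = 2·tan(6) ≈ -0.582

Since LHS ≠ RHS, this pair disproves the claim, and no lexicographically smaller pair (x ≤ y, integers ≥ 6) does.

For instance (7, 11) is also a counterexample (LHS = tan(18) ≈ -1.137, RHS = tan(11) + tan(7) ≈ -225.1), but it's lexicographically larger.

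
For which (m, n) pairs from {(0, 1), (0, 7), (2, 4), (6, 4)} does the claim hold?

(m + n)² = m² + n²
Testing each pair:
(0, 1): LHS = 1, RHS = 1 → holds
(0, 7): LHS = 49, RHS = 49 → holds
(2, 4): LHS = 36, RHS = 20 → fails
(6, 4): LHS = 100, RHS = 52 → fails

2 of 4 pairs satisfy the claim.

Answer: (0, 1), (0, 7)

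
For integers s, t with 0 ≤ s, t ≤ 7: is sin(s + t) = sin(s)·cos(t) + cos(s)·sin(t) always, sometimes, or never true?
The identity holds for every pair in the range. For instance at (s, t) = (0, 1): both sides equal sin(1) ≈ 0.8415.

Answer: Always true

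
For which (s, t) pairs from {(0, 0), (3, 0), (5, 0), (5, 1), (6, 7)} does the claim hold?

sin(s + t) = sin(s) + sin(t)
(0, 0), (3, 0), (5, 0)

Testing each pair:
(0, 0): LHS = 0, RHS = 0 → holds
(3, 0): LHS = sin(3) ≈ 0.1411, RHS = sin(3) ≈ 0.1411 → holds
(5, 0): LHS = sin(5) ≈ -0.9589, RHS = sin(5) ≈ -0.9589 → holds
(5, 1): LHS = sin(6) ≈ -0.2794, RHS = sin(5) + sin(1) ≈ -0.1175 → fails
(6, 7): LHS = sin(13) ≈ 0.4202, RHS = sin(6) + sin(7) ≈ 0.3776 → fails

3 of 5 pairs satisfy the claim.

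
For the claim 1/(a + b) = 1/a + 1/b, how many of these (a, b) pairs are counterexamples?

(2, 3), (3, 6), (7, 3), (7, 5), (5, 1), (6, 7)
Testing each pair:
(2, 3): LHS = 1/5, RHS = 5/6 → counterexample
(3, 6): LHS = 1/9, RHS = 1/2 → counterexample
(7, 3): LHS = 1/10, RHS = 10/21 → counterexample
(7, 5): LHS = 1/12, RHS = 12/35 → counterexample
(5, 1): LHS = 1/6, RHS = 6/5 → counterexample
(6, 7): LHS = 1/13, RHS = 13/42 → counterexample

That makes 6 counterexamples.

Answer: 6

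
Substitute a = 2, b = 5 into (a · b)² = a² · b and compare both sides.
LHS = (2 · 5)² = 100
RHS = 2² · 5 = 20

LHS ≠ RHS, so the equation does not hold here.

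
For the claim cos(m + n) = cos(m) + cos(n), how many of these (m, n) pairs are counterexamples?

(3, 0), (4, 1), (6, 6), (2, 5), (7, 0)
5

Testing each pair:
(3, 0): LHS = cos(3) ≈ -0.99, RHS = cos(3) + 1 ≈ 0.01001 → counterexample
(4, 1): LHS = cos(5) ≈ 0.2837, RHS = cos(4) + cos(1) ≈ -0.1133 → counterexample
(6, 6): LHS = cos(12) ≈ 0.8439, RHS = 2·cos(6) ≈ 1.92 → counterexample
(2, 5): LHS = cos(7) ≈ 0.7539, RHS = cos(2) + cos(5) ≈ -0.1325 → counterexample
(7, 0): LHS = cos(7) ≈ 0.7539, RHS = cos(7) + 1 ≈ 1.754 → counterexample

That makes 5 counterexamples.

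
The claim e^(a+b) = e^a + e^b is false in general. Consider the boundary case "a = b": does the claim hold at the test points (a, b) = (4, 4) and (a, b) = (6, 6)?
At (4, 4): LHS = e^8 ≈ 2981 ≠ RHS = 2·e^4 ≈ 109.2
At (6, 6): LHS = e^12 ≈ 162754.8 ≠ RHS = 2·e^6 ≈ 806.9

Answer: No, fails at both test points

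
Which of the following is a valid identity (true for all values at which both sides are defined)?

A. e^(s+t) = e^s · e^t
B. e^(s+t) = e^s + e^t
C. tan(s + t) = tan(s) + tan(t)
A

A: holds — e.g. at (2, 4), both sides equal e^6 ≈ 403.4.
B: fails at (0, 1) — LHS = e ≈ 2.718, RHS = 1 + e ≈ 3.718.
C: fails at (6, 7) — LHS = tan(13) ≈ 0.463, RHS = tan(6) + tan(7) ≈ 0.5804.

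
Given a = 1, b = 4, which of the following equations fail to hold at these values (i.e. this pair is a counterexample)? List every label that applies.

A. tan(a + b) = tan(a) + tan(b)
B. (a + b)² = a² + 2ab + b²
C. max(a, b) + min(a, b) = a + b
Evaluating each claim at the given values:
A. LHS = tan(5) ≈ -3.381, RHS = tan(4) + tan(1) ≈ 2.715 → fails here (LHS ≠ RHS)
B. LHS = 25, RHS = 25 → holds here (LHS = RHS)
C. LHS = 5, RHS = 5 → holds here (LHS = RHS)

Answer: A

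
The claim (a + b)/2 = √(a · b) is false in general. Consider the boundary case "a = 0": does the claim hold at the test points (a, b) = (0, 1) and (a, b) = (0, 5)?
No, fails at both test points

At (0, 1): LHS = 1/2 ≠ RHS = 0
At (0, 5): LHS = 5/2 ≠ RHS = 0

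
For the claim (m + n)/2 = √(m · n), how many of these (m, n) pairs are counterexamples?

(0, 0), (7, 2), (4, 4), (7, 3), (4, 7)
Testing each pair:
(0, 0): LHS = 0, RHS = 0 → satisfies claim
(7, 2): LHS = 9/2, RHS = √(14) ≈ 3.742 → counterexample
(4, 4): LHS = 4, RHS = 4 → satisfies claim
(7, 3): LHS = 5, RHS = √(21) ≈ 4.583 → counterexample
(4, 7): LHS = 11/2, RHS = 2·√(7) ≈ 5.292 → counterexample

That makes 3 counterexamples.

Answer: 3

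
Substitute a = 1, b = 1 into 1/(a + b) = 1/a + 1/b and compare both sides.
LHS = 1/(1 + 1) = 1/2
RHS = 1/1 + 1/1 = 2

LHS ≠ RHS, so the equation does not hold here.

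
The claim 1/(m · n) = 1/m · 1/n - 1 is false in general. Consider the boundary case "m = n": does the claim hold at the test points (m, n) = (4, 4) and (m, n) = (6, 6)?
No, fails at both test points

At (4, 4): LHS = 1/16 ≠ RHS = -15/16
At (6, 6): LHS = 1/36 ≠ RHS = -35/36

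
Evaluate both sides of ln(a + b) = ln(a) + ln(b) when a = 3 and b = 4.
LHS = ln(3 + 4) = ln(7) ≈ 1.946
RHS = ln(3) + ln(4) ≈ 2.485

LHS ≠ RHS (they differ by about 0.539), so the equation does not hold here.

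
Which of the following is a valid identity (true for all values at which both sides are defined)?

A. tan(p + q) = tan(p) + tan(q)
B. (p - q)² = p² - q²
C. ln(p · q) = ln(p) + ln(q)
A: fails at (4, 5) — LHS = tan(9) ≈ -0.4523, RHS = tan(5) + tan(4) ≈ -2.223.
B: fails at (5, 8) — LHS = 9, RHS = -39.
C: holds — e.g. at (3, 3), both sides equal ln(9) ≈ 2.197.

Answer: C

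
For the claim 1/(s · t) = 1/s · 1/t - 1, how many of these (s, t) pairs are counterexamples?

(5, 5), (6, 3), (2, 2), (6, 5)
Testing each pair:
(5, 5): LHS = 1/25, RHS = -24/25 → counterexample
(6, 3): LHS = 1/18, RHS = -17/18 → counterexample
(2, 2): LHS = 1/4, RHS = -3/4 → counterexample
(6, 5): LHS = 1/30, RHS = -29/30 → counterexample

That makes 4 counterexamples.

Answer: 4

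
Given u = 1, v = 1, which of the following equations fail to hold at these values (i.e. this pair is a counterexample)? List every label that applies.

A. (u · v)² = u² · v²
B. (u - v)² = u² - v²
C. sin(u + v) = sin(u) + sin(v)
Evaluating each claim at the given values:
A. LHS = 1, RHS = 1 → holds here (LHS = RHS)
B. LHS = 0, RHS = 0 → holds here (LHS = RHS)
C. LHS = sin(2) ≈ 0.9093, RHS = 2·sin(1) ≈ 1.683 → fails here (LHS ≠ RHS)

Answer: C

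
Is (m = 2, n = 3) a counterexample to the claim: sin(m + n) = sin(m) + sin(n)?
Substituting m = 2, n = 3:
LHS = sin(2 + 3) = sin(5) ≈ -0.9589
RHS = sin(2) + sin(3) ≈ 1.05

Since LHS ≠ RHS, this pair disproves the claim.

Answer: Yes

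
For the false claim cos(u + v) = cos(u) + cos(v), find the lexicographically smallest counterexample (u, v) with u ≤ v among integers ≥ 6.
Substituting (6, 6) into the claim:
LHS = cos(6 + 6) = cos(12) ≈ 0.8439
RHS = cos(6) + cos(6) = 2·cos(6) ≈ 1.92

Since LHS ≠ RHS, this pair disproves the claim, and no lexicographically smaller pair (u ≤ v, integers ≥ 6) does.

For instance (8, 9) is also a counterexample (LHS = cos(17) ≈ -0.2752, RHS = cos(9) + cos(8) ≈ -1.057), but it's lexicographically larger.

Answer: (u, v) = (6, 6)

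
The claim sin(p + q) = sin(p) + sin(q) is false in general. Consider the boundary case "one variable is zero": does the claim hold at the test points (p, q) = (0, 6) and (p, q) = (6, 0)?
Yes, holds at both test points

At (0, 6): LHS = sin(6) ≈ -0.2794, RHS = sin(6) ≈ -0.2794 → equal
At (6, 0): LHS = sin(6) ≈ -0.2794, RHS = sin(6) ≈ -0.2794 → equal

So the claim does hold at both of these boundary points, even though it is not an identity.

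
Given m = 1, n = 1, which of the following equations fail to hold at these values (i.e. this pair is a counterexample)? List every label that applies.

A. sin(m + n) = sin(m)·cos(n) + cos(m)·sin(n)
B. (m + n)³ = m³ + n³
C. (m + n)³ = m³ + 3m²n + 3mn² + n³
Evaluating each claim at the given values:
A. LHS = sin(2) ≈ 0.9093, RHS = 2·sin(1)·cos(1) ≈ 0.9093 → holds here (LHS = RHS)
B. LHS = 8, RHS = 2 → fails here (LHS ≠ RHS)
C. LHS = 8, RHS = 8 → holds here (LHS = RHS)

Answer: B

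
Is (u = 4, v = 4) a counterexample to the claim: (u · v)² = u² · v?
Yes

Substituting u = 4, v = 4:
LHS = (4 · 4)² = 256
RHS = 4² · 4 = 64

Since LHS ≠ RHS, this pair disproves the claim.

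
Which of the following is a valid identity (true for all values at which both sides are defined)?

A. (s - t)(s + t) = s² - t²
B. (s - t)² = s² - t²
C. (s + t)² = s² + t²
A

A: holds — e.g. at (2, 2), both sides equal 0.
B: fails at (3, 7) — LHS = 16, RHS = -40.
C: fails at (1, 5) — LHS = 36, RHS = 26.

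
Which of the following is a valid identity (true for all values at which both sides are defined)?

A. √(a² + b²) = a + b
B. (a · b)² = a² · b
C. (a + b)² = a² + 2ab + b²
C

A: fails at (5, 5) — LHS = 5·√(2) ≈ 7.071, RHS = 10.
B: fails at (2, 5) — LHS = 100, RHS = 20.
C: holds — e.g. at (2, 2), both sides equal 16.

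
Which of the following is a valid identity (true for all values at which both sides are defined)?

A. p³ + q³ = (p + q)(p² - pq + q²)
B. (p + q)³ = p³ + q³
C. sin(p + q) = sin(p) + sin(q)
A

A: holds — e.g. at (2, 7), both sides equal 351.
B: fails at (4, 4) — LHS = 512, RHS = 128.
C: fails at (2, 7) — LHS = sin(9) ≈ 0.4121, RHS = sin(7) + sin(2) ≈ 1.566.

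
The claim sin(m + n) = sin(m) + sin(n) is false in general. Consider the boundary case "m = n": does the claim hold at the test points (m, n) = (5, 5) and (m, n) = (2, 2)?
No, fails at both test points

At (5, 5): LHS = sin(10) ≈ -0.544 ≠ RHS = 2·sin(5) ≈ -1.918
At (2, 2): LHS = sin(4) ≈ -0.7568 ≠ RHS = 2·sin(2) ≈ 1.819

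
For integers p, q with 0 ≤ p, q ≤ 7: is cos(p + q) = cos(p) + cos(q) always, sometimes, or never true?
The claim fails for every pair in the range. For instance at (p, q) = (6, 1): LHS = cos(7) ≈ 0.7539, RHS = cos(1) + cos(6) ≈ 1.5.

Answer: Never true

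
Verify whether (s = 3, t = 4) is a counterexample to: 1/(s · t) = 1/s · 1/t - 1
Substituting s = 3, t = 4:
LHS = 1/(3 · 4) = 1/12
RHS = 1/3 · 1/4 - 1 = -11/12

Since LHS ≠ RHS, this pair disproves the claim.

Answer: Yes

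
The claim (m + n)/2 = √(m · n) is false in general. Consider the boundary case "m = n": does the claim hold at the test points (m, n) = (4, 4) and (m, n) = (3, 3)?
Yes, holds at both test points

At (4, 4): LHS = 4, RHS = 4 → equal
At (3, 3): LHS = 3, RHS = 3 → equal

So the claim does hold at both of these boundary points, even though it is not an identity.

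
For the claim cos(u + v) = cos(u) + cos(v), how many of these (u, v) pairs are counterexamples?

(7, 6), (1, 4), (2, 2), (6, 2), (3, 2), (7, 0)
Testing each pair:
(7, 6): LHS = cos(13) ≈ 0.9074, RHS = cos(7) + cos(6) ≈ 1.714 → counterexample
(1, 4): LHS = cos(5) ≈ 0.2837, RHS = cos(4) + cos(1) ≈ -0.1133 → counterexample
(2, 2): LHS = cos(4) ≈ -0.6536, RHS = 2·cos(2) ≈ -0.8323 → counterexample
(6, 2): LHS = cos(8) ≈ -0.1455, RHS = cos(2) + cos(6) ≈ 0.544 → counterexample
(3, 2): LHS = cos(5) ≈ 0.2837, RHS = cos(3) + cos(2) ≈ -1.406 → counterexample
(7, 0): LHS = cos(7) ≈ 0.7539, RHS = cos(7) + 1 ≈ 1.754 → counterexample

That makes 6 counterexamples.

Answer: 6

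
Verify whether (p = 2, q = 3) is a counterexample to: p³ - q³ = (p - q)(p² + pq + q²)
Substituting p = 2, q = 3:
LHS = 2³ - 3³ = -19
RHS = (2 - 3)(2² + 2·3 + 3²) = -19

The sides agree, so this pair does not disprove the claim.

Answer: No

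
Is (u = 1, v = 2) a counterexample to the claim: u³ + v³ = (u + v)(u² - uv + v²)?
Substituting u = 1, v = 2:
LHS = 1³ + 2³ = 9
RHS = (1 + 2)(1² - 1·2 + 2²) = 9

The sides agree, so this pair does not disprove the claim.

Answer: No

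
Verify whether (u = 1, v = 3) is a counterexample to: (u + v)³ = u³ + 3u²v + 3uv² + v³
Substituting u = 1, v = 3:
LHS = (1 + 3)³ = 64
RHS = 1³ + 3·1²·3 + 3·1·3² + 3³ = 64

The sides agree, so this pair does not disprove the claim.

Answer: No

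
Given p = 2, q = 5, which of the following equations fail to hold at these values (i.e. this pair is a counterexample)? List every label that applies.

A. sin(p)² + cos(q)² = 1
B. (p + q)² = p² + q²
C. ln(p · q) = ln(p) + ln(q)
A, B

Evaluating each claim at the given values:
A. LHS = cos(5)² + sin(2)² ≈ 0.9073, RHS = 1 → fails here (LHS ≠ RHS)
B. LHS = 49, RHS = 29 → fails here (LHS ≠ RHS)
C. LHS = ln(10) ≈ 2.303, RHS = ln(2) + ln(5) ≈ 2.303 → holds here (LHS = RHS)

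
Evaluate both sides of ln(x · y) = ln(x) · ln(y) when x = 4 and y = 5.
LHS = ln(4 · 5) = ln(20) ≈ 2.996
RHS = ln(4) · ln(5) ≈ 2.231

LHS ≠ RHS (they differ by about 0.7646), so the equation does not hold here.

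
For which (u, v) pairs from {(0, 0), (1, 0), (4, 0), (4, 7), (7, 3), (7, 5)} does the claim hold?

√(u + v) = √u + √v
Testing each pair:
(0, 0): LHS = 0, RHS = 0 → holds
(1, 0): LHS = 1, RHS = 1 → holds
(4, 0): LHS = 2, RHS = 2 → holds
(4, 7): LHS = √(11) ≈ 3.317, RHS = 2 + √(7) ≈ 4.646 → fails
(7, 3): LHS = √(10) ≈ 3.162, RHS = √(3) + √(7) ≈ 4.378 → fails
(7, 5): LHS = 2·√(3) ≈ 3.464, RHS = √(5) + √(7) ≈ 4.882 → fails

3 of 6 pairs satisfy the claim.

Answer: (0, 0), (1, 0), (4, 0)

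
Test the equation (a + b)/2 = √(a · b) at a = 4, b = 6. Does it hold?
Substituting a = 4, b = 6:

LHS = (4 + 6)/2 = 5
RHS = √(4 · 6) = 2·√(6) ≈ 4.899

LHS ≠ RHS, so the equation does not hold at this point.

Answer: Fails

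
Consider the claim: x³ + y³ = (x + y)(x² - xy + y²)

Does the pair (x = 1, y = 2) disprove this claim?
Substituting x = 1, y = 2:
LHS = 1³ + 2³ = 9
RHS = (1 + 2)(1² - 1·2 + 2²) = 9

The sides agree, so this pair does not disprove the claim.

Answer: No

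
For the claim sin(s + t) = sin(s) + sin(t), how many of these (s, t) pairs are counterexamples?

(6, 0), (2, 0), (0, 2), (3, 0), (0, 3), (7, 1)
1

Testing each pair:
(6, 0): LHS = sin(6) ≈ -0.2794, RHS = sin(6) ≈ -0.2794 → satisfies claim
(2, 0): LHS = sin(2) ≈ 0.9093, RHS = sin(2) ≈ 0.9093 → satisfies claim
(0, 2): LHS = sin(2) ≈ 0.9093, RHS = sin(2) ≈ 0.9093 → satisfies claim
(3, 0): LHS = sin(3) ≈ 0.1411, RHS = sin(3) ≈ 0.1411 → satisfies claim
(0, 3): LHS = sin(3) ≈ 0.1411, RHS = sin(3) ≈ 0.1411 → satisfies claim
(7, 1): LHS = sin(8) ≈ 0.9894, RHS = sin(7) + sin(1) ≈ 1.498 → counterexample

That makes 1 counterexample.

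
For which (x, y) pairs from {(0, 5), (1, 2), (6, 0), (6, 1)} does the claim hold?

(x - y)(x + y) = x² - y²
Testing each pair:
(0, 5): LHS = -25, RHS = -25 → holds
(1, 2): LHS = -3, RHS = -3 → holds
(6, 0): LHS = 36, RHS = 36 → holds
(6, 1): LHS = 35, RHS = 35 → holds

Every pair satisfies the claim.

Answer: All pairs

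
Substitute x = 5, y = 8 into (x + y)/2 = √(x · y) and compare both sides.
LHS = (5 + 8)/2 = 13/2
RHS = √(5 · 8) = 2·√(10) ≈ 6.325

LHS ≠ RHS (they differ by about 0.1754), so the equation does not hold here.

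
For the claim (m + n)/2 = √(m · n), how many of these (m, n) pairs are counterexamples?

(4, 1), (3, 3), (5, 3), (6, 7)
3

Testing each pair:
(4, 1): LHS = 5/2, RHS = 2 → counterexample
(3, 3): LHS = 3, RHS = 3 → satisfies claim
(5, 3): LHS = 4, RHS = √(15) ≈ 3.873 → counterexample
(6, 7): LHS = 13/2, RHS = √(42) ≈ 6.481 → counterexample

That makes 3 counterexamples.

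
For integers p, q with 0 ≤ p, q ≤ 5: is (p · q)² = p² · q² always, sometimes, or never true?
Always true

The identity holds for every pair in the range. For instance at (p, q) = (5, 1): both sides equal 25.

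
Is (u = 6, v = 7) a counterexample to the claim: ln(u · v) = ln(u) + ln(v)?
Substituting u = 6, v = 7:
LHS = ln(6 · 7) = ln(42) ≈ 3.738
RHS = ln(6) + ln(7) ≈ 3.738

The sides agree, so this pair does not disprove the claim.

Answer: No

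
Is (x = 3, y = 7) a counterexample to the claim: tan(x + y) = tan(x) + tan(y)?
Yes

Substituting x = 3, y = 7:
LHS = tan(3 + 7) = tan(10) ≈ 0.6484
RHS = tan(3) + tan(7) ≈ 0.7289

Since LHS ≠ RHS, this pair disproves the claim.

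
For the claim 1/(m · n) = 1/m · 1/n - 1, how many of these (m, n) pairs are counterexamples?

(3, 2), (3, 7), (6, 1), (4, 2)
4

Testing each pair:
(3, 2): LHS = 1/6, RHS = -5/6 → counterexample
(3, 7): LHS = 1/21, RHS = -20/21 → counterexample
(6, 1): LHS = 1/6, RHS = -5/6 → counterexample
(4, 2): LHS = 1/8, RHS = -7/8 → counterexample

That makes 4 counterexamples.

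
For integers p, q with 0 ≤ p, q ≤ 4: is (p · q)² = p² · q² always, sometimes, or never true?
The identity holds for every pair in the range. For instance at (p, q) = (3, 4): both sides equal 144.

Answer: Always true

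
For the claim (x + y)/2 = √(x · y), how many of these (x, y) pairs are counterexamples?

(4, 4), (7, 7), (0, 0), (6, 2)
Testing each pair:
(4, 4): LHS = 4, RHS = 4 → satisfies claim
(7, 7): LHS = 7, RHS = 7 → satisfies claim
(0, 0): LHS = 0, RHS = 0 → satisfies claim
(6, 2): LHS = 4, RHS = 2·√(3) ≈ 3.464 → counterexample

That makes 1 counterexample.

Answer: 1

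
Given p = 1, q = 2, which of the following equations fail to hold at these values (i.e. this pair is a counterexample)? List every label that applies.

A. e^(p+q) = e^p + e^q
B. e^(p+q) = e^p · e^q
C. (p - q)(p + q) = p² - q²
A

Evaluating each claim at the given values:
A. LHS = e^3 ≈ 20.09, RHS = e + e^2 ≈ 10.11 → fails here (LHS ≠ RHS)
B. LHS = e^3 ≈ 20.09, RHS = e^3 ≈ 20.09 → holds here (LHS = RHS)
C. LHS = -3, RHS = -3 → holds here (LHS = RHS)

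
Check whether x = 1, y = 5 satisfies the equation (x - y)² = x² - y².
Fails

Substituting x = 1, y = 5:

LHS = (1 - 5)² = 16
RHS = 1² - 5² = -24

LHS ≠ RHS, so the equation does not hold at this point.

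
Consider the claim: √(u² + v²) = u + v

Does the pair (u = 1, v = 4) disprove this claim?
Yes

Substituting u = 1, v = 4:
LHS = √(1² + 4²) = √(17) ≈ 4.123
RHS = 1 + 4 = 5

Since LHS ≠ RHS, this pair disproves the claim.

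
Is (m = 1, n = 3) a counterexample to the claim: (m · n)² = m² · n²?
No

Substituting m = 1, n = 3:
LHS = (1 · 3)² = 9
RHS = 1² · 3² = 9

The sides agree, so this pair does not disprove the claim.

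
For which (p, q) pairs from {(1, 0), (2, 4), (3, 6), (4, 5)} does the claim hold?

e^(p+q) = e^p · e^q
All pairs

Testing each pair:
(1, 0): LHS = e ≈ 2.718, RHS = e ≈ 2.718 → holds
(2, 4): LHS = e^6 ≈ 403.4, RHS = e^6 ≈ 403.4 → holds
(3, 6): LHS = e^9 ≈ 8103, RHS = e^9 ≈ 8103 → holds
(4, 5): LHS = e^9 ≈ 8103, RHS = e^9 ≈ 8103 → holds

Every pair satisfies the claim.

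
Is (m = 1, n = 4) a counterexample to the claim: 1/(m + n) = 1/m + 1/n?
Substituting m = 1, n = 4:
LHS = 1/(1 + 4) = 1/5
RHS = 1/1 + 1/4 = 5/4

Since LHS ≠ RHS, this pair disproves the claim.

Answer: Yes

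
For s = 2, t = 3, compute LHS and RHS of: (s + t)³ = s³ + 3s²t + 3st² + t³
LHS = (2 + 3)³ = 125
RHS = 2³ + 3·2²·3 + 3·2·3² + 3³ = 125

LHS = RHS: the two sides agree.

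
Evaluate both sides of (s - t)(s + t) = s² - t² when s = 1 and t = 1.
LHS = (1 - 1)(1 + 1) = 0
RHS = 1² - 1² = 0

LHS = RHS: the two sides agree.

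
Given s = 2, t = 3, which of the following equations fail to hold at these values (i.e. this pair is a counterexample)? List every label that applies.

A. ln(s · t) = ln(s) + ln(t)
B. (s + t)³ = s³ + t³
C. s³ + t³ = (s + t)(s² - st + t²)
Evaluating each claim at the given values:
A. LHS = ln(6) ≈ 1.792, RHS = ln(2) + ln(3) ≈ 1.792 → holds here (LHS = RHS)
B. LHS = 125, RHS = 35 → fails here (LHS ≠ RHS)
C. LHS = 35, RHS = 35 → holds here (LHS = RHS)

Answer: B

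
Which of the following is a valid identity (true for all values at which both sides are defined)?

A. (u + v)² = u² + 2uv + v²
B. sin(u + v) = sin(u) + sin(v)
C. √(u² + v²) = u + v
A: holds — e.g. at (2, 5), both sides equal 49.
B: fails at (2, 2) — LHS = sin(4) ≈ -0.7568, RHS = 2·sin(2) ≈ 1.819.
C: fails at (2, 7) — LHS = √(53) ≈ 7.28, RHS = 9.

Answer: A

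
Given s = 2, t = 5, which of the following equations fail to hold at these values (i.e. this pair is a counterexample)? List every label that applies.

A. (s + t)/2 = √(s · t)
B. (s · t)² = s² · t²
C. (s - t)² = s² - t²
A, C

Evaluating each claim at the given values:
A. LHS = 7/2, RHS = √(10) ≈ 3.162 → fails here (LHS ≠ RHS)
B. LHS = 100, RHS = 100 → holds here (LHS = RHS)
C. LHS = 9, RHS = -21 → fails here (LHS ≠ RHS)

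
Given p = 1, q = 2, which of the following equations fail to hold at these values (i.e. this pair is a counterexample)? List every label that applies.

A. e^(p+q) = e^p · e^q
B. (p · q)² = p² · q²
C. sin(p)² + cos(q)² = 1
Evaluating each claim at the given values:
A. LHS = e^3 ≈ 20.09, RHS = e^3 ≈ 20.09 → holds here (LHS = RHS)
B. LHS = 4, RHS = 4 → holds here (LHS = RHS)
C. LHS = cos(2)² + sin(1)² ≈ 0.8813, RHS = 1 → fails here (LHS ≠ RHS)

Answer: C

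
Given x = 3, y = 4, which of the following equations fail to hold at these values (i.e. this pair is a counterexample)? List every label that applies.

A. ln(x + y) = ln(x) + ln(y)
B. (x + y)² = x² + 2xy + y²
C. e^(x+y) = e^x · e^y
Evaluating each claim at the given values:
A. LHS = ln(7) ≈ 1.946, RHS = ln(3) + ln(4) ≈ 2.485 → fails here (LHS ≠ RHS)
B. LHS = 49, RHS = 49 → holds here (LHS = RHS)
C. LHS = e^7 ≈ 1097, RHS = e^7 ≈ 1097 → holds here (LHS = RHS)

Answer: A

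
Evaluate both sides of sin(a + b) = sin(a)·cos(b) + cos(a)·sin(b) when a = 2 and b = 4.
LHS = sin(2 + 4) = sin(6) ≈ -0.2794
RHS = sin(2)·cos(4) + cos(2)·sin(4) = sin(2)·cos(4) + sin(4)·cos(2) ≈ -0.2794

LHS = RHS: the two sides agree.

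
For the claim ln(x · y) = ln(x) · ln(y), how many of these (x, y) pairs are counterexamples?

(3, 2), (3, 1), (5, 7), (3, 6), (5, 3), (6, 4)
Testing each pair:
(3, 2): LHS = ln(6) ≈ 1.792, RHS = ln(2)·ln(3) ≈ 0.7615 → counterexample
(3, 1): LHS = ln(3) ≈ 1.099, RHS = 0 → counterexample
(5, 7): LHS = ln(35) ≈ 3.555, RHS = ln(5)·ln(7) ≈ 3.132 → counterexample
(3, 6): LHS = ln(18) ≈ 2.89, RHS = ln(3)·ln(6) ≈ 1.968 → counterexample
(5, 3): LHS = ln(15) ≈ 2.708, RHS = ln(3)·ln(5) ≈ 1.768 → counterexample
(6, 4): LHS = ln(24) ≈ 3.178, RHS = ln(4)·ln(6) ≈ 2.484 → counterexample

That makes 6 counterexamples.

Answer: 6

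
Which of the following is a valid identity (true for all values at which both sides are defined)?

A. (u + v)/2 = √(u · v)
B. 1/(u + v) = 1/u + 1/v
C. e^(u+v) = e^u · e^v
C

A: fails at (4, 5) — LHS = 9/2, RHS = 2·√(5) ≈ 4.472.
B: fails at (1, 3) — LHS = 1/4, RHS = 4/3.
C: holds — e.g. at (2, 4), both sides equal e^6 ≈ 403.4.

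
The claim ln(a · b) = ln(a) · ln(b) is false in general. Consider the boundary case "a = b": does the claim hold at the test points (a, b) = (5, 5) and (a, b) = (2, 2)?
No, fails at both test points

At (5, 5): LHS = ln(25) ≈ 3.219 ≠ RHS = ln(5)² ≈ 2.59
At (2, 2): LHS = ln(4) ≈ 1.386 ≠ RHS = ln(2)² ≈ 0.4805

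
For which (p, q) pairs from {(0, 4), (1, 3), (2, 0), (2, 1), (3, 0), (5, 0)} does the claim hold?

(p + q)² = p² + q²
(0, 4), (2, 0), (3, 0), (5, 0)

Testing each pair:
(0, 4): LHS = 16, RHS = 16 → holds
(1, 3): LHS = 16, RHS = 10 → fails
(2, 0): LHS = 4, RHS = 4 → holds
(2, 1): LHS = 9, RHS = 5 → fails
(3, 0): LHS = 9, RHS = 9 → holds
(5, 0): LHS = 25, RHS = 25 → holds

4 of 6 pairs satisfy the claim.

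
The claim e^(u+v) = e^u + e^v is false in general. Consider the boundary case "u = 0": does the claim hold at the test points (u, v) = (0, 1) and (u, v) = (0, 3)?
No, fails at both test points

At (0, 1): LHS = e ≈ 2.718 ≠ RHS = 1 + e ≈ 3.718
At (0, 3): LHS = e^3 ≈ 20.09 ≠ RHS = 1 + e^3 ≈ 21.09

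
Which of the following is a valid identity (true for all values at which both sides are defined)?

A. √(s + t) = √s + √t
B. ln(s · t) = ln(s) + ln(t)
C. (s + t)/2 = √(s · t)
B

A: fails at (4, 4) — LHS = 2·√(2) ≈ 2.828, RHS = 4.
B: holds — e.g. at (1, 1), both sides equal 0.
C: fails at (3, 7) — LHS = 5, RHS = √(21) ≈ 4.583.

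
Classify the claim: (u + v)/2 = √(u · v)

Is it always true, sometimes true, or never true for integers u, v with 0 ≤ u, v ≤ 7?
It holds at (u, v) = (4, 4) (both sides equal 4), but fails at (u, v) = (4, 3) (LHS = 7/2, RHS = 2·√(3) ≈ 3.464).

Answer: Sometimes true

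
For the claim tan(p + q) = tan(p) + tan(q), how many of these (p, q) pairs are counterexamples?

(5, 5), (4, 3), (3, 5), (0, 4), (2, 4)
Testing each pair:
(5, 5): LHS = tan(10) ≈ 0.6484, RHS = 2·tan(5) ≈ -6.761 → counterexample
(4, 3): LHS = tan(7) ≈ 0.8714, RHS = tan(3) + tan(4) ≈ 1.015 → counterexample
(3, 5): LHS = tan(8) ≈ -6.8, RHS = tan(5) + tan(3) ≈ -3.523 → counterexample
(0, 4): LHS = tan(4) ≈ 1.158, RHS = tan(4) ≈ 1.158 → satisfies claim
(2, 4): LHS = tan(6) ≈ -0.291, RHS = tan(2) + tan(4) ≈ -1.027 → counterexample

That makes 4 counterexamples.

Answer: 4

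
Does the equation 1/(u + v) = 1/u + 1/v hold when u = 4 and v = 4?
Fails

Substituting u = 4, v = 4:

LHS = 1/(4 + 4) = 1/8
RHS = 1/4 + 1/4 = 1/2

LHS ≠ RHS, so the equation does not hold at this point.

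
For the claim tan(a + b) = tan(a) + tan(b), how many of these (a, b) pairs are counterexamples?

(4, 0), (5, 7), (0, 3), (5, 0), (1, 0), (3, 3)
2

Testing each pair:
(4, 0): LHS = tan(4) ≈ 1.158, RHS = tan(4) ≈ 1.158 → satisfies claim
(5, 7): LHS = tan(12) ≈ -0.6359, RHS = tan(5) + tan(7) ≈ -2.509 → counterexample
(0, 3): LHS = tan(3) ≈ -0.1425, RHS = tan(3) ≈ -0.1425 → satisfies claim
(5, 0): LHS = tan(5) ≈ -3.381, RHS = tan(5) ≈ -3.381 → satisfies claim
(1, 0): LHS = tan(1) ≈ 1.557, RHS = tan(1) ≈ 1.557 → satisfies claim
(3, 3): LHS = tan(6) ≈ -0.291, RHS = 2·tan(3) ≈ -0.2851 → counterexample

That makes 2 counterexamples.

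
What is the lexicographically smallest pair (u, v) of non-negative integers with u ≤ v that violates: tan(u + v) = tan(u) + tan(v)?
At (0, 2): both sides equal tan(2) ≈ -2.185, so it holds there.
At (0, 4): both sides equal tan(4) ≈ 1.158, so it holds there.

Substituting (1, 1) into the claim:
LHS = tan(1 + 1) = tan(2) ≈ -2.185
RHS = tan(1) + tan(1) = 2·tan(1) ≈ 3.115

Since LHS ≠ RHS, this pair disproves the claim, and no lexicographically smaller pair (u ≤ v, non-negative integers) does.

For instance (6, 6) is also a counterexample (LHS = tan(12) ≈ -0.6359, RHS = 2·tan(6) ≈ -0.582), but it's lexicographically larger.

Answer: (u, v) = (1, 1)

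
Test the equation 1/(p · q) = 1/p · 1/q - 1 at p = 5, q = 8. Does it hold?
Substituting p = 5, q = 8:

LHS = 1/(5 · 8) = 1/40
RHS = 1/5 · 1/8 - 1 = -39/40

LHS ≠ RHS, so the equation does not hold at this point.

Answer: Fails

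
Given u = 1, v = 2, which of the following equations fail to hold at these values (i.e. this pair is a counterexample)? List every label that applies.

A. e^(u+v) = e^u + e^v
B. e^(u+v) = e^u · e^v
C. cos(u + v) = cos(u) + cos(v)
A, C

Evaluating each claim at the given values:
A. LHS = e^3 ≈ 20.09, RHS = e + e^2 ≈ 10.11 → fails here (LHS ≠ RHS)
B. LHS = e^3 ≈ 20.09, RHS = e^3 ≈ 20.09 → holds here (LHS = RHS)
C. LHS = cos(3) ≈ -0.99, RHS = cos(2) + cos(1) ≈ 0.1242 → fails here (LHS ≠ RHS)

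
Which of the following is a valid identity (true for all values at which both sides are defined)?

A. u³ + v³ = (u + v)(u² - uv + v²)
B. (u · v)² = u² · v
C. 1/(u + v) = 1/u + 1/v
A

A: holds — e.g. at (5, 8), both sides equal 637.
B: fails at (1, 4) — LHS = 16, RHS = 4.
C: fails at (6, 7) — LHS = 1/13, RHS = 13/42.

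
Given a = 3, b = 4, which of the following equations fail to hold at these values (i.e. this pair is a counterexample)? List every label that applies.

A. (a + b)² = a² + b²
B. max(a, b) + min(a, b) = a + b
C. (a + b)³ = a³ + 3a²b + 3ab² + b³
A

Evaluating each claim at the given values:
A. LHS = 49, RHS = 25 → fails here (LHS ≠ RHS)
B. LHS = 7, RHS = 7 → holds here (LHS = RHS)
C. LHS = 343, RHS = 343 → holds here (LHS = RHS)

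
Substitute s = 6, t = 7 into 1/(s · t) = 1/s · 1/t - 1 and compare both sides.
LHS = 1/(6 · 7) = 1/42
RHS = 1/6 · 1/7 - 1 = -41/42

LHS ≠ RHS, so the equation does not hold here.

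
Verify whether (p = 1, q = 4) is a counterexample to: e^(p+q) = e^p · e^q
No

Substituting p = 1, q = 4:
LHS = e^(1+4) = e^5 ≈ 148.4
RHS = e^1 · e^4 = e^5 ≈ 148.4

The sides agree, so this pair does not disprove the claim.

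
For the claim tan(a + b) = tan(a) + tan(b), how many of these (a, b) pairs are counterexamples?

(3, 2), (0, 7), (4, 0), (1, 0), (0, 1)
Testing each pair:
(3, 2): LHS = tan(5) ≈ -3.381, RHS = tan(2) + tan(3) ≈ -2.328 → counterexample
(0, 7): LHS = tan(7) ≈ 0.8714, RHS = tan(7) ≈ 0.8714 → satisfies claim
(4, 0): LHS = tan(4) ≈ 1.158, RHS = tan(4) ≈ 1.158 → satisfies claim
(1, 0): LHS = tan(1) ≈ 1.557, RHS = tan(1) ≈ 1.557 → satisfies claim
(0, 1): LHS = tan(1) ≈ 1.557, RHS = tan(1) ≈ 1.557 → satisfies claim

That makes 1 counterexample.

Answer: 1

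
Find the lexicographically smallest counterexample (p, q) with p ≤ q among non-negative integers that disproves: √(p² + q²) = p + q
(p, q) = (1, 1)

At (0, 4): both sides equal 4, so it holds there.
At (0, 5): both sides equal 5, so it holds there.

Substituting (1, 1) into the claim:
LHS = √(1² + 1²) = √(2) ≈ 1.414
RHS = 1 + 1 = 2

Since LHS ≠ RHS, this pair disproves the claim, and no lexicographically smaller pair (p ≤ q, non-negative integers) does.

For instance (3, 4) is also a counterexample (LHS = 5, RHS = 7), but it's lexicographically larger.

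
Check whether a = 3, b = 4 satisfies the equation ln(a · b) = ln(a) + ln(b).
Holds

Substituting a = 3, b = 4:

LHS = ln(3 · 4) = ln(12) ≈ 2.485
RHS = ln(3) + ln(4) ≈ 2.485

LHS = RHS, so the equation holds at this point.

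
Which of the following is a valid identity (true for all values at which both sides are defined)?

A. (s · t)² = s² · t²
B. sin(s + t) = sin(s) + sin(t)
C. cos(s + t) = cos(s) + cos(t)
A: holds — e.g. at (5, 5), both sides equal 625.
B: fails at (1, 5) — LHS = sin(6) ≈ -0.2794, RHS = sin(5) + sin(1) ≈ -0.1175.
C: fails at (4, 6) — LHS = cos(10) ≈ -0.8391, RHS = cos(4) + cos(6) ≈ 0.3065.

Answer: A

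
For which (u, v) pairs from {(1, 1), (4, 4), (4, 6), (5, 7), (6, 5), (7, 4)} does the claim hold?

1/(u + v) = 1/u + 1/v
Testing each pair:
(1, 1): LHS = 1/2, RHS = 2 → fails
(4, 4): LHS = 1/8, RHS = 1/2 → fails
(4, 6): LHS = 1/10, RHS = 5/12 → fails
(5, 7): LHS = 1/12, RHS = 12/35 → fails
(6, 5): LHS = 1/11, RHS = 11/30 → fails
(7, 4): LHS = 1/11, RHS = 11/28 → fails

No pair satisfies the claim.

Answer: None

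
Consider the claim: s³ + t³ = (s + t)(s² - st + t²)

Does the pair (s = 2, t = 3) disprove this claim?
No

Substituting s = 2, t = 3:
LHS = 2³ + 3³ = 35
RHS = (2 + 3)(2² - 2·3 + 3²) = 35

The sides agree, so this pair does not disprove the claim.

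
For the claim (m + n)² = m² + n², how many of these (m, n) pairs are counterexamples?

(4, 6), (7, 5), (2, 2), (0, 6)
Testing each pair:
(4, 6): LHS = 100, RHS = 52 → counterexample
(7, 5): LHS = 144, RHS = 74 → counterexample
(2, 2): LHS = 16, RHS = 8 → counterexample
(0, 6): LHS = 36, RHS = 36 → satisfies claim

That makes 3 counterexamples.

Answer: 3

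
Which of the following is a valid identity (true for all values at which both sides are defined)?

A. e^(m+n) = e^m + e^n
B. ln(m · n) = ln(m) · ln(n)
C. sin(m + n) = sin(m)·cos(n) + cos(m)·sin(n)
C

A: fails at (3, 3) — LHS = e^6 ≈ 403.4, RHS = 2·e^3 ≈ 40.17.
B: fails at (5, 8) — LHS = ln(40) ≈ 3.689, RHS = ln(5)·ln(8) ≈ 3.347.
C: holds — e.g. at (4, 5), both sides equal sin(9) ≈ 0.4121.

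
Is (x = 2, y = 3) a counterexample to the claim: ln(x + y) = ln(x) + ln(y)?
Yes

Substituting x = 2, y = 3:
LHS = ln(2 + 3) = ln(5) ≈ 1.609
RHS = ln(2) + ln(3) ≈ 1.792

Since LHS ≠ RHS, this pair disproves the claim.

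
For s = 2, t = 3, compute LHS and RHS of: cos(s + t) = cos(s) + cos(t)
LHS = cos(2 + 3) = cos(5) ≈ 0.2837
RHS = cos(2) + cos(3) ≈ -1.406

LHS ≠ RHS (they differ by about 1.69), so the equation does not hold here.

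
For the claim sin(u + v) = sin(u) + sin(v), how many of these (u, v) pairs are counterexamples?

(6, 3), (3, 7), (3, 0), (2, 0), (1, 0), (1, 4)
3

Testing each pair:
(6, 3): LHS = sin(9) ≈ 0.4121, RHS = sin(6) + sin(3) ≈ -0.1383 → counterexample
(3, 7): LHS = sin(10) ≈ -0.544, RHS = sin(3) + sin(7) ≈ 0.7981 → counterexample
(3, 0): LHS = sin(3) ≈ 0.1411, RHS = sin(3) ≈ 0.1411 → satisfies claim
(2, 0): LHS = sin(2) ≈ 0.9093, RHS = sin(2) ≈ 0.9093 → satisfies claim
(1, 0): LHS = sin(1) ≈ 0.8415, RHS = sin(1) ≈ 0.8415 → satisfies claim
(1, 4): LHS = sin(5) ≈ -0.9589, RHS = sin(4) + sin(1) ≈ 0.08467 → counterexample

That makes 3 counterexamples.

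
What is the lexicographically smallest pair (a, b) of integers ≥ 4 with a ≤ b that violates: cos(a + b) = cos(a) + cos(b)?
(a, b) = (4, 4)

Substituting (4, 4) into the claim:
LHS = cos(4 + 4) = cos(8) ≈ -0.1455
RHS = cos(4) + cos(4) = 2·cos(4) ≈ -1.307

Since LHS ≠ RHS, this pair disproves the claim, and no lexicographically smaller pair (a ≤ b, integers ≥ 4) does.

For instance (7, 11) is also a counterexample (LHS = cos(18) ≈ 0.6603, RHS = cos(11) + cos(7) ≈ 0.7583), but it's lexicographically larger.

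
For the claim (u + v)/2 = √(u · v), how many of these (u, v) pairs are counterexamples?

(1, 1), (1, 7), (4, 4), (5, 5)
Testing each pair:
(1, 1): LHS = 1, RHS = 1 → satisfies claim
(1, 7): LHS = 4, RHS = √(7) ≈ 2.646 → counterexample
(4, 4): LHS = 4, RHS = 4 → satisfies claim
(5, 5): LHS = 5, RHS = 5 → satisfies claim

That makes 1 counterexample.

Answer: 1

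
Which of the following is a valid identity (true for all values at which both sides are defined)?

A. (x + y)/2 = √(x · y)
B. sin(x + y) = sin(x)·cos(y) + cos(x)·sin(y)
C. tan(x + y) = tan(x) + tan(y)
B

A: fails at (2, 3) — LHS = 5/2, RHS = √(6) ≈ 2.449.
B: holds — e.g. at (1, 4), both sides equal sin(5) ≈ -0.9589.
C: fails at (3, 7) — LHS = tan(10) ≈ 0.6484, RHS = tan(3) + tan(7) ≈ 0.7289.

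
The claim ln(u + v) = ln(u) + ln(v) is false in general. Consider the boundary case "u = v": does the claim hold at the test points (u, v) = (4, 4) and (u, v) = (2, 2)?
At (4, 4): LHS = ln(8) ≈ 2.079 ≠ RHS = 2·ln(4) ≈ 2.773
At (2, 2): LHS = ln(4) ≈ 1.386, RHS = 2·ln(2) ≈ 1.386 → equal

Answer: Only at (2, 2)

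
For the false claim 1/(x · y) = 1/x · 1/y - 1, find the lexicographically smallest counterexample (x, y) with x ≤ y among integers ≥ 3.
Substituting (3, 3) into the claim:
LHS = 1/(3 · 3) = 1/9
RHS = 1/3 · 1/3 - 1 = -8/9

Since LHS ≠ RHS, this pair disproves the claim, and no lexicographically smaller pair (x ≤ y, integers ≥ 3) does.

For instance (3, 4) is also a counterexample (LHS = 1/12, RHS = -11/12), but it's lexicographically larger.

Answer: (x, y) = (3, 3)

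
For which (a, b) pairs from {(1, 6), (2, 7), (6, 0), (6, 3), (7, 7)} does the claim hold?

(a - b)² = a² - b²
Testing each pair:
(1, 6): LHS = 25, RHS = -35 → fails
(2, 7): LHS = 25, RHS = -45 → fails
(6, 0): LHS = 36, RHS = 36 → holds
(6, 3): LHS = 9, RHS = 27 → fails
(7, 7): LHS = 0, RHS = 0 → holds

2 of 5 pairs satisfy the claim.

Answer: (6, 0), (7, 7)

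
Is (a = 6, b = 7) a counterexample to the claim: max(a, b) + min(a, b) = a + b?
No

Substituting a = 6, b = 7:
LHS = max(6, 7) + min(6, 7) = 13
RHS = 6 + 7 = 13

The sides agree, so this pair does not disprove the claim.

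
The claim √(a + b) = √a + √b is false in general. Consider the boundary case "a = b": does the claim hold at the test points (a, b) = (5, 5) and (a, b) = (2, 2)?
At (5, 5): LHS = √(10) ≈ 3.162 ≠ RHS = 2·√(5) ≈ 4.472
At (2, 2): LHS = 2 ≠ RHS = 2·√(2) ≈ 2.828

Answer: No, fails at both test points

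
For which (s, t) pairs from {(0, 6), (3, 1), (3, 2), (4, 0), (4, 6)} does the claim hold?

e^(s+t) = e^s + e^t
Testing each pair:
(0, 6): LHS = e^6 ≈ 403.4, RHS = 1 + e^6 ≈ 404.4 → fails
(3, 1): LHS = e^4 ≈ 54.6, RHS = e + e^3 ≈ 22.8 → fails
(3, 2): LHS = e^5 ≈ 148.4, RHS = e^2 + e^3 ≈ 27.47 → fails
(4, 0): LHS = e^4 ≈ 54.6, RHS = 1 + e^4 ≈ 55.6 → fails
(4, 6): LHS = e^10 ≈ 22026.5, RHS = e^4 + e^6 ≈ 458 → fails

No pair satisfies the claim.

Answer: None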